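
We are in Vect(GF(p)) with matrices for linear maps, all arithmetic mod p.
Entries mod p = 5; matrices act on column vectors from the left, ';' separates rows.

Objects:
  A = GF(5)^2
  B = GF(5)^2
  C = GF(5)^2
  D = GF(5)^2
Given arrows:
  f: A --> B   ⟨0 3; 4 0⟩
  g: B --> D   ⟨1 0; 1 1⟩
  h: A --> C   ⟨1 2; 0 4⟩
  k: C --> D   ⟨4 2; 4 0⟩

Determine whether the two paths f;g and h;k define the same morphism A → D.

Path 1 = f;g:
  e0=(1,0) f-->(0,4) g-->(0,4)
  e1=(0,1) f-->(3,0) g-->(3,3)
  ⟦path⟧₁ = ⟨0 3; 4 3⟩
Path 2 = h;k:
  e0=(1,0) h-->(1,0) k-->(4,4)
  e1=(0,1) h-->(2,4) k-->(1,3)
  ⟦path⟧₂ = ⟨4 1; 4 3⟩
Equal? distinct morphisms ✗

Answer: DOES NOT COMMUTE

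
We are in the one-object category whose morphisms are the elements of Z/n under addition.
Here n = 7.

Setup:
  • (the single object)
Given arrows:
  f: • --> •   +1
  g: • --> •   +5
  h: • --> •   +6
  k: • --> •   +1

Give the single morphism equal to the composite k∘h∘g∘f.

  0 +1≡1 +5≡6 +6≡5 +1≡6  (mod 7)
⟦path⟧: +6

Answer: +6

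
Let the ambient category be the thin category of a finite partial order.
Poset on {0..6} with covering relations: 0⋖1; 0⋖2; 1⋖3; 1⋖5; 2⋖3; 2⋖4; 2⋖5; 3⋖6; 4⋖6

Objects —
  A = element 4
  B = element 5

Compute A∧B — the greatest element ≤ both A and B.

Common predecessors of 4,5: {0,2}
  0 <= 2
  2 <= 2
glb = 2

Answer: A∧B = 2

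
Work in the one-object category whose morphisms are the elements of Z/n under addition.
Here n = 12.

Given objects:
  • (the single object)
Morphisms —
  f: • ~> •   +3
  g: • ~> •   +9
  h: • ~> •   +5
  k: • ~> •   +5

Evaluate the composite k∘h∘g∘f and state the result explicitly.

  0 +3≡3 +9≡0 +5≡5 +5≡10  (mod 12)
⟦path⟧: +10

Answer: +10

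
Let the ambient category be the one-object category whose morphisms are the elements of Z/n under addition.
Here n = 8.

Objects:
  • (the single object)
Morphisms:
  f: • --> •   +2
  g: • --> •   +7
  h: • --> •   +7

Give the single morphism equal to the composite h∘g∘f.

  0 +2≡2 +7≡1 +7≡0  (mod 8)
⟦path⟧: +0

Answer: +0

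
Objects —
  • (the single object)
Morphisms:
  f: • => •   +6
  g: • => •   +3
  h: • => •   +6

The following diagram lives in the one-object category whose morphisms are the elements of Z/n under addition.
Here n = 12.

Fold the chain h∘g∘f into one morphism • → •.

  0 +6≡6 +3≡9 +6≡3  (mod 12)
⟦path⟧: +3

Answer: +3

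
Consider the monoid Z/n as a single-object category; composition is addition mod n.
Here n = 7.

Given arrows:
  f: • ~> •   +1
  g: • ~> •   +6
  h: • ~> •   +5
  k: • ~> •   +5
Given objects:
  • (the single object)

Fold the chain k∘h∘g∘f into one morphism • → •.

  0 +1≡1 +6≡0 +5≡5 +5≡3  (mod 7)
⟦path⟧: +3

Answer: +3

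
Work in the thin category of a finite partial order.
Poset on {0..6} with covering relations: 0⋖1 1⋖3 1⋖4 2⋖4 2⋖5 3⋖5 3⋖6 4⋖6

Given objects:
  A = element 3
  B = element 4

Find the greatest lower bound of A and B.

{x : x⊑A ∧ x⊑B} = {0,1}  (A=3, B=4)
  0 ⊑ 1
  1 ⊑ 1
glb = 1

Answer: A∧B = 1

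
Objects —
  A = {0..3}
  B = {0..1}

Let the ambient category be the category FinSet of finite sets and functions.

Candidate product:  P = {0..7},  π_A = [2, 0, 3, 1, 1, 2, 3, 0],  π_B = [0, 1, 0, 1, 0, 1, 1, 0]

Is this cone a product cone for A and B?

Answer: VALID PRODUCT

Trace:
|A|·|B| = 4·2 = 8;  |P| = 8
Check the pairing map k ↦ (π_A(k), π_B(k)):
  0 : (2,0)
  1 : (0,1)
  2 : (3,0)
  3 : (1,1)
  4 : (1,0)
  5 : (2,1)
  6 : (3,1)
  7 : (0,0)
distinct pairs in image: 8 / 8 needed
  → bijection onto A×B; projections well-typed.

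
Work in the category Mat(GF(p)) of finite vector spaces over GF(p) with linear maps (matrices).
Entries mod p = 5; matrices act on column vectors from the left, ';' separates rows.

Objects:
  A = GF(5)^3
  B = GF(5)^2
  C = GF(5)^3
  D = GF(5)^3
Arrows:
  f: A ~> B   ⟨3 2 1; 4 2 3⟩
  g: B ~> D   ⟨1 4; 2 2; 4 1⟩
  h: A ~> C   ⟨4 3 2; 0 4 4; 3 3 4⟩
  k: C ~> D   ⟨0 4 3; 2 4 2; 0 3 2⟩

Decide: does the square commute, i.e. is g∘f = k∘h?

Answer: DOES NOT COMMUTE

Trace:
Path 1 = f;g:
  e0=⟨1,0,0⟩ f~>⟨3,4⟩ g~>⟨4,4,1⟩
  e1=⟨0,1,0⟩ f~>⟨2,2⟩ g~>⟨0,3,0⟩
  e2=⟨0,0,1⟩ f~>⟨1,3⟩ g~>⟨3,3,2⟩
  composite₁ = ⟨4 0 3; 4 3 3; 1 0 2⟩
Path 2 = h;k:
  e0=⟨1,0,0⟩ h~>⟨4,0,3⟩ k~>⟨4,4,1⟩
  e1=⟨0,1,0⟩ h~>⟨3,4,3⟩ k~>⟨0,3,3⟩
  e2=⟨0,0,1⟩ h~>⟨2,4,4⟩ k~>⟨3,3,0⟩
  composite₂ = ⟨4 0 3; 4 3 3; 1 3 0⟩
Equal? NO — does not commute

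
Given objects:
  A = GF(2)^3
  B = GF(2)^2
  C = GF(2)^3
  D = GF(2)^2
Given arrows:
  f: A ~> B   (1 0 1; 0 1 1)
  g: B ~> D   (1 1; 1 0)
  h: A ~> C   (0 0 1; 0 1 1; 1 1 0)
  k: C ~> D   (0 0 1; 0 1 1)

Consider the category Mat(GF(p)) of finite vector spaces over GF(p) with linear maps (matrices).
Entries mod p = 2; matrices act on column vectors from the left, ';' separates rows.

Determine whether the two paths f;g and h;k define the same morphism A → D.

Answer: COMMUTES

Work:
1) trace f;g:
  e0=⟨1,0,0⟩ f~>⟨1,0⟩ g~>⟨1,1⟩
  e1=⟨0,1,0⟩ f~>⟨0,1⟩ g~>⟨1,0⟩
  e2=⟨0,0,1⟩ f~>⟨1,1⟩ g~>⟨0,1⟩
  composite₁ = (1 1 0; 1 0 1)
2) trace h;k:
  e0=⟨1,0,0⟩ h~>⟨0,0,1⟩ k~>⟨1,1⟩
  e1=⟨0,1,0⟩ h~>⟨0,1,1⟩ k~>⟨1,0⟩
  e2=⟨0,0,1⟩ h~>⟨1,1,0⟩ k~>⟨0,1⟩
  composite₂ = (1 1 0; 1 0 1)
Equal? equal; square commutes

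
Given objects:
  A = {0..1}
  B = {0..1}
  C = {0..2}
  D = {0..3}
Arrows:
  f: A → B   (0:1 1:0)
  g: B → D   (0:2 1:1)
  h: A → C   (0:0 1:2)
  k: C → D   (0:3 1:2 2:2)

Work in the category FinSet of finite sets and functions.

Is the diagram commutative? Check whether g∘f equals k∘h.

Answer: DOES NOT COMMUTE

Derivation:
Along f;g (path 1):
  0 f→1 g→1
  1 f→0 g→2
  composite₁ = (0:1 1:2)
Along h;k (path 2):
  0 h→0 k→3
  1 h→2 k→2
  composite₂ = (0:3 1:2)
Equal? differ; not commutative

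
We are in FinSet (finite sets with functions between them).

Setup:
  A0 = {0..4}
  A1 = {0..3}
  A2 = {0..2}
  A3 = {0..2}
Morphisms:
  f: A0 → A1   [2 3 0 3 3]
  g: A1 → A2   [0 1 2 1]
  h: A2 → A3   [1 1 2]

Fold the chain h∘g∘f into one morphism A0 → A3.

  0 f→2 g→2 h→2
  1 f→3 g→1 h→1
  2 f→0 g→0 h→1
  3 f→3 g→1 h→1
  4 f→3 g→1 h→1
composite: [2 1 1 1 1]

Answer: [2 1 1 1 1]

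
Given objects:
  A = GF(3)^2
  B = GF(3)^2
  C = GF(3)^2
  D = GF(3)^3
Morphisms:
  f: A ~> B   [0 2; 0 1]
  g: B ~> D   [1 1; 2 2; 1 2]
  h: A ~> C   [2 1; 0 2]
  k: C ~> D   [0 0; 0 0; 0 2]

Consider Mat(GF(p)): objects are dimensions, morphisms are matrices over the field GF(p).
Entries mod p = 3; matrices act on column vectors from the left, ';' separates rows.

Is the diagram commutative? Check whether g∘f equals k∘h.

1) trace f;g:
  e0=[1,0] f~>[0,0] g~>[0,0,0]
  e1=[0,1] f~>[2,1] g~>[0,0,1]
  result₁ = [0 0; 0 0; 0 1]
2) trace h;k:
  e0=[1,0] h~>[2,0] k~>[0,0,0]
  e1=[0,1] h~>[1,2] k~>[0,0,1]
  result₂ = [0 0; 0 0; 0 1]
Equal? equal; square commutes

Answer: COMMUTES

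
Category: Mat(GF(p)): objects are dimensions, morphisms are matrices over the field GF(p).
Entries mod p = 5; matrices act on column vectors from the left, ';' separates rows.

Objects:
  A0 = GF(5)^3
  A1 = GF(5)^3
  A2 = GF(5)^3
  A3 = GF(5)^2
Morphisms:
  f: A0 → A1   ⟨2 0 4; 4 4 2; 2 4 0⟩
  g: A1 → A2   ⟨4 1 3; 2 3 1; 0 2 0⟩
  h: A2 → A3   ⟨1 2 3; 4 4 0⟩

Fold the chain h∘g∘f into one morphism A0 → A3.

Answer: ⟨3 2 3; 4 3 3⟩

Derivation:
  e0=[1,0,0] f→[2,4,2] g→[3,3,3] h→[3,4]
  e1=[0,1,0] f→[0,4,4] g→[1,1,3] h→[2,3]
  e2=[0,0,1] f→[4,2,0] g→[3,4,4] h→[3,3]
composite: ⟨3 2 3; 4 3 3⟩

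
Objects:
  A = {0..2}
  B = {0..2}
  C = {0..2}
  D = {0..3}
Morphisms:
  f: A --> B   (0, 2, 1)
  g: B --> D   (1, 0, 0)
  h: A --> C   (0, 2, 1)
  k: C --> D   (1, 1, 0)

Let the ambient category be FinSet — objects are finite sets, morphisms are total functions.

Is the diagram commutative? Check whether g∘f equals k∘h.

1) trace f;g:
  0 f-->0 g-->1
  1 f-->2 g-->0
  2 f-->1 g-->0
  result₁ = (1, 0, 0)
2) trace h;k:
  0 h-->0 k-->1
  1 h-->2 k-->0
  2 h-->1 k-->1
  result₂ = (1, 0, 1)
Equal? differ; not commutative

Answer: DOES NOT COMMUTE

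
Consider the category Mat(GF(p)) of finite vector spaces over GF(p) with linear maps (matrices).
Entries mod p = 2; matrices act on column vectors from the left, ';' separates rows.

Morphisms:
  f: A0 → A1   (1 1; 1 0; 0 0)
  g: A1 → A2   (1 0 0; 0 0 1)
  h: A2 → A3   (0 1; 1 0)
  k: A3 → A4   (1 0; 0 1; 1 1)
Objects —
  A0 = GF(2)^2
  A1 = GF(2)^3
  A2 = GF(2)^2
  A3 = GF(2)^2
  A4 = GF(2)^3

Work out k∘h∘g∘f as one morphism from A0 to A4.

Answer: (0 0; 1 1; 1 1)

Work:
  e0=(1,0) f→(1,1,0) g→(1,0) h→(0,1) k→(0,1,1)
  e1=(0,1) f→(1,0,0) g→(1,0) h→(0,1) k→(0,1,1)
result: (0 0; 1 1; 1 1)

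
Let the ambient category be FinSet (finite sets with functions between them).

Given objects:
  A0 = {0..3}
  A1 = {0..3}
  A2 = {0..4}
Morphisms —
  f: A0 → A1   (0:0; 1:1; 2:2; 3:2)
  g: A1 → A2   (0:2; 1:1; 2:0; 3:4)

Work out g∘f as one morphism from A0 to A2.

  0 f→0 g→2
  1 f→1 g→1
  2 f→2 g→0
  3 f→2 g→0
result: (0:2; 1:1; 2:0; 3:0)

Answer: (0:2; 1:1; 2:0; 3:0)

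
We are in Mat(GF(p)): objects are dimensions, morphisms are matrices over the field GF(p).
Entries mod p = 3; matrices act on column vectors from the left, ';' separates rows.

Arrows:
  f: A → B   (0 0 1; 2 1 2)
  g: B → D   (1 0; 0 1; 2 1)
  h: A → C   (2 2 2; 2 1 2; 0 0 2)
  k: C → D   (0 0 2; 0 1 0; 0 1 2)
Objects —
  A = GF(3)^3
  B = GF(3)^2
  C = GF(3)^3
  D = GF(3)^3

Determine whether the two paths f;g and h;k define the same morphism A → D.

Answer: DOES NOT COMMUTE

Work:
1) trace f;g:
  e0=[1,0,0] f→[0,2] g→[0,2,2]
  e1=[0,1,0] f→[0,1] g→[0,1,1]
  e2=[0,0,1] f→[1,2] g→[1,2,1]
  result₁ = (0 0 1; 2 1 2; 2 1 1)
2) trace h;k:
  e0=[1,0,0] h→[2,2,0] k→[0,2,2]
  e1=[0,1,0] h→[2,1,0] k→[0,1,1]
  e2=[0,0,1] h→[2,2,2] k→[1,2,0]
  result₂ = (0 0 1; 2 1 2; 2 1 0)
Equal? distinct morphisms ✗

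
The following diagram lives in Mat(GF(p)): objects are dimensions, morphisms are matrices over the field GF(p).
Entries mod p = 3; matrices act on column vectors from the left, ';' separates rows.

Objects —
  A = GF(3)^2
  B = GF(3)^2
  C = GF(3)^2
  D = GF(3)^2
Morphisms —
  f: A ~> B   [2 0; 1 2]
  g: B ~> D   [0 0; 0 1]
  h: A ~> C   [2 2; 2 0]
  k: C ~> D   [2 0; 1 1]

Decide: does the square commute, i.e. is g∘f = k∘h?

1) trace f;g:
  e0=⟨1,0⟩ f~>⟨2,1⟩ g~>⟨0,1⟩
  e1=⟨0,1⟩ f~>⟨0,2⟩ g~>⟨0,2⟩
  composite₁ = [0 0; 1 2]
2) trace h;k:
  e0=⟨1,0⟩ h~>⟨2,2⟩ k~>⟨1,1⟩
  e1=⟨0,1⟩ h~>⟨2,0⟩ k~>⟨1,2⟩
  composite₂ = [1 1; 1 2]
Equal? distinct morphisms ✗

Answer: DOES NOT COMMUTE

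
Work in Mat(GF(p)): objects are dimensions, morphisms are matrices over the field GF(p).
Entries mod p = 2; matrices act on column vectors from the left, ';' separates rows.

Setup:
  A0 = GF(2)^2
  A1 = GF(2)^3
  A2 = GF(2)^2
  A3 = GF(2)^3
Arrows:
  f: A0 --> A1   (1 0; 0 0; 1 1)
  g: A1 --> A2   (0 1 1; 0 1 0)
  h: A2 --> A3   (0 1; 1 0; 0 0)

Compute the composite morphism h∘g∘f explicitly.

  e0=(1,0) f-->(1,0,1) g-->(1,0) h-->(0,1,0)
  e1=(0,1) f-->(0,0,1) g-->(1,0) h-->(0,1,0)
⟦path⟧: (0 0; 1 1; 0 0)

Answer: (0 0; 1 1; 0 0)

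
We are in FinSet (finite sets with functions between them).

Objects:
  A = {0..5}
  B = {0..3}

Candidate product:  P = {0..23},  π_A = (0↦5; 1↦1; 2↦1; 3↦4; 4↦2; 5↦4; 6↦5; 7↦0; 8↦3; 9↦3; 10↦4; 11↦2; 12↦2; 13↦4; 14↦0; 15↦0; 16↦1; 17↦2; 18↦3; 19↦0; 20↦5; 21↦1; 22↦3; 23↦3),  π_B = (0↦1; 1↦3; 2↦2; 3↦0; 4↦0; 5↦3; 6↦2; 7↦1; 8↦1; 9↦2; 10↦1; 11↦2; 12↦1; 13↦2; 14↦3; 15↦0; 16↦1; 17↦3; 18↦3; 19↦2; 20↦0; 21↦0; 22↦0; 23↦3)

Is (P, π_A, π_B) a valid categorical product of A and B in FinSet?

|A|·|B| = 6·4 = 24;  |P| = 24
Check the pairing map k ↦ (π_A(k), π_B(k)):
  0 ↦ (5,1)
  1 ↦ (1,3)
  2 ↦ (1,2)
  3 ↦ (4,0)
  4 ↦ (2,0)
  5 ↦ (4,3)
  6 ↦ (5,2)
  7 ↦ (0,1)
  8 ↦ (3,1)
  9 ↦ (3,2)
  10 ↦ (4,1)
  11 ↦ (2,2)
  12 ↦ (2,1)
  13 ↦ (4,2)
  14 ↦ (0,3)
  15 ↦ (0,0)
  16 ↦ (1,1)
  17 ↦ (2,3)
  18 ↦ (3,3)
  19 ↦ (0,2)
  20 ↦ (5,0)
  21 ↦ (1,0)
  22 ↦ (3,0)
  23 ↦ (3,3)  ✗ repeats pair of k=18
distinct pairs in image: 23 / 24 needed
  → (3,3) hit at k=18 and k=23

Answer: NOT A VALID PRODUCT — duplicate pair at indices 23,18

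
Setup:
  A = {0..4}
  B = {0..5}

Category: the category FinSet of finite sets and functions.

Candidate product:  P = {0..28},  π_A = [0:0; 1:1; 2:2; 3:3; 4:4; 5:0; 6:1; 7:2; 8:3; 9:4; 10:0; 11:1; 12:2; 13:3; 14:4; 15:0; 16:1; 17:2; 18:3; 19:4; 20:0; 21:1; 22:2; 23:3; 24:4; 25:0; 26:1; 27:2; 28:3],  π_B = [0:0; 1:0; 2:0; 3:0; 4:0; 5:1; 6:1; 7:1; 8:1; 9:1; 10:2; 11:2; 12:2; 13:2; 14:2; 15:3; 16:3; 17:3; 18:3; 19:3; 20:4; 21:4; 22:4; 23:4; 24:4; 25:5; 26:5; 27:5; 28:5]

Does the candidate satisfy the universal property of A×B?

|A|·|B| = 5·6 = 30;  |P| = 29
  → cardinalities differ; no bijection possible.

Answer: NOT A VALID PRODUCT — |P|=29 ≠ |A|·|B|=30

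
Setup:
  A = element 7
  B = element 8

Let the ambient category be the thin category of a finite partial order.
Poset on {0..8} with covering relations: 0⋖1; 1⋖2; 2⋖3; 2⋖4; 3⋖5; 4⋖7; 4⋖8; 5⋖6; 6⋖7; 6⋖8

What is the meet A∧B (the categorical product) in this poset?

Common predecessors of 7,8: {0,1,2,3,4,5,6}
  maximal lower bounds 4 and 6 are incomparable: neither 4≤6 nor 6≤4
→ no greatest lower bound exists

Answer: NO MEET EXISTS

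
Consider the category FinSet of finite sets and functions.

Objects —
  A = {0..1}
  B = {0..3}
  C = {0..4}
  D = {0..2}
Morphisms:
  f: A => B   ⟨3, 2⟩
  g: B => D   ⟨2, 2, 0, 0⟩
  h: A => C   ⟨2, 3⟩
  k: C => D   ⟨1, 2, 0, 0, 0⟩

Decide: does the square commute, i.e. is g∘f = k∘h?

Answer: COMMUTES

Work:
Along f;g (path 1):
  0 f=>3 g=>0
  1 f=>2 g=>0
  composite₁ = ⟨0, 0⟩
Along h;k (path 2):
  0 h=>2 k=>0
  1 h=>3 k=>0
  composite₂ = ⟨0, 0⟩
Equal? YES — commutes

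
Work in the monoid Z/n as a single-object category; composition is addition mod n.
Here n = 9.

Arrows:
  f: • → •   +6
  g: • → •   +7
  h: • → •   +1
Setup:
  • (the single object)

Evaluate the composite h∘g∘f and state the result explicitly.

  0 +6≡6 +7≡4 +1≡5  (mod 9)
⟦path⟧: +5

Answer: +5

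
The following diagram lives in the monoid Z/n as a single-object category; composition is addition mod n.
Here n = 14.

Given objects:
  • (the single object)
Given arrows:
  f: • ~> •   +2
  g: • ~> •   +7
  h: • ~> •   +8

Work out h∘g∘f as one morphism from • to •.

Answer: +3

Work:
  0 +2≡2 +7≡9 +8≡3  (mod 14)
result: +3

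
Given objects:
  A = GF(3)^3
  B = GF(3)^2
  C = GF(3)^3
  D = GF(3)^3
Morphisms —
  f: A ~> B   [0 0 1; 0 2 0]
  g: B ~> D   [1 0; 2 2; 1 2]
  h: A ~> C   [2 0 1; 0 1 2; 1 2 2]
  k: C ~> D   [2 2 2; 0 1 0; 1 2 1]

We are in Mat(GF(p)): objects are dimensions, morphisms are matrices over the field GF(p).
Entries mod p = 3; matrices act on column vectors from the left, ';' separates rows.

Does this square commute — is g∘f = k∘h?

Answer: COMMUTES

Derivation:
Path 1 = f;g:
  e0=⟨1,0,0⟩ f~>⟨0,0⟩ g~>⟨0,0,0⟩
  e1=⟨0,1,0⟩ f~>⟨0,2⟩ g~>⟨0,1,1⟩
  e2=⟨0,0,1⟩ f~>⟨1,0⟩ g~>⟨1,2,1⟩
  composite₁ = [0 0 1; 0 1 2; 0 1 1]
Path 2 = h;k:
  e0=⟨1,0,0⟩ h~>⟨2,0,1⟩ k~>⟨0,0,0⟩
  e1=⟨0,1,0⟩ h~>⟨0,1,2⟩ k~>⟨0,1,1⟩
  e2=⟨0,0,1⟩ h~>⟨1,2,2⟩ k~>⟨1,2,1⟩
  composite₂ = [0 0 1; 0 1 2; 0 1 1]
Equal? equal; square commutes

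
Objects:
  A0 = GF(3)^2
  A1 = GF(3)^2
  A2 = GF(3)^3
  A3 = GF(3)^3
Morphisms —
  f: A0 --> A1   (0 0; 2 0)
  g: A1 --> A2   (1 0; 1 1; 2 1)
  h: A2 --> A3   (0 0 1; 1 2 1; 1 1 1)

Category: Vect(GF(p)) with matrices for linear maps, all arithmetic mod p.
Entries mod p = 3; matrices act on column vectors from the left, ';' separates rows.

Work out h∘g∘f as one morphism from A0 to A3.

  e0=(1,0) f-->(0,2) g-->(0,2,2) h-->(2,0,1)
  e1=(0,1) f-->(0,0) g-->(0,0,0) h-->(0,0,0)
composite: (2 0; 0 0; 1 0)

Answer: (2 0; 0 0; 1 0)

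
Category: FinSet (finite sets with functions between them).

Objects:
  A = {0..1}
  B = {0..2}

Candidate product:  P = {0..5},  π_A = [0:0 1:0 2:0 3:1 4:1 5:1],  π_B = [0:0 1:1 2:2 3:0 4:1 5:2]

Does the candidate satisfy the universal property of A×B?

Answer: VALID PRODUCT

Work:
|A|·|B| = 2·3 = 6;  |P| = 6
Check the pairing map k ↦ (π_A(k), π_B(k)):
  0 : (0,0)
  1 : (0,1)
  2 : (0,2)
  3 : (1,0)
  4 : (1,1)
  5 : (1,2)
distinct pairs in image: 6 / 6 needed
  → bijection onto A×B; projections well-typed.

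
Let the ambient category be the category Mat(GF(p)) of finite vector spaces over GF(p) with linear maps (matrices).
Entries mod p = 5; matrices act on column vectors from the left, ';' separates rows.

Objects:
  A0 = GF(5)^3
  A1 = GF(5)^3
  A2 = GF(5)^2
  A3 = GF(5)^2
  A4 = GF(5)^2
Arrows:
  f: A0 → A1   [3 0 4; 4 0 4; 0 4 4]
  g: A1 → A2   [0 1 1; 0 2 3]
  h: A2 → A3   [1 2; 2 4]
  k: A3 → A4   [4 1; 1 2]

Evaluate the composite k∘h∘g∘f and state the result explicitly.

  e0=⟨1,0,0⟩ f→⟨3,4,0⟩ g→⟨4,3⟩ h→⟨0,0⟩ k→⟨0,0⟩
  e1=⟨0,1,0⟩ f→⟨0,0,4⟩ g→⟨4,2⟩ h→⟨3,1⟩ k→⟨3,0⟩
  e2=⟨0,0,1⟩ f→⟨4,4,4⟩ g→⟨3,0⟩ h→⟨3,1⟩ k→⟨3,0⟩
⟦path⟧: [0 3 3; 0 0 0]

Answer: [0 3 3; 0 0 0]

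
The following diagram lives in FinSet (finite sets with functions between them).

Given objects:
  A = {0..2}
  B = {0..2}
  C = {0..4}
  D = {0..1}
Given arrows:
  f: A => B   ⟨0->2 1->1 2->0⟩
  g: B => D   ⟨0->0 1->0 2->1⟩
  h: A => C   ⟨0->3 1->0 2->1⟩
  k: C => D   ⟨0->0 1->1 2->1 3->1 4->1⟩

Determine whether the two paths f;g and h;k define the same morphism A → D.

1) trace f;g:
  0 f=>2 g=>1
  1 f=>1 g=>0
  2 f=>0 g=>0
  result₁ = ⟨0->1 1->0 2->0⟩
2) trace h;k:
  0 h=>3 k=>1
  1 h=>0 k=>0
  2 h=>1 k=>1
  result₂ = ⟨0->1 1->0 2->1⟩
Equal? NO — does not commute

Answer: DOES NOT COMMUTE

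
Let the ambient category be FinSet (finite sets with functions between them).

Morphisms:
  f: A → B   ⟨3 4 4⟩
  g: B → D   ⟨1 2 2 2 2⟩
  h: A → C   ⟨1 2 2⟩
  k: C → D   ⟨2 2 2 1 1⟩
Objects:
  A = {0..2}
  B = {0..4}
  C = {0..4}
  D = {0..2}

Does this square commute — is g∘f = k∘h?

Along f;g (path 1):
  0 f→3 g→2
  1 f→4 g→2
  2 f→4 g→2
  ⟦path⟧₁ = ⟨2 2 2⟩
Along h;k (path 2):
  0 h→1 k→2
  1 h→2 k→2
  2 h→2 k→2
  ⟦path⟧₂ = ⟨2 2 2⟩
Equal? equal; square commutes

Answer: COMMUTES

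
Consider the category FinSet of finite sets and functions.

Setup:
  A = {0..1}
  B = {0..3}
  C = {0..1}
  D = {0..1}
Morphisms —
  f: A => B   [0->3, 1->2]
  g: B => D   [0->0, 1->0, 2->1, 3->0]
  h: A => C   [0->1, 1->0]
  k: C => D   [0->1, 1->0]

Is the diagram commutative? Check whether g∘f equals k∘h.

Path 1 = f;g:
  0 f=>3 g=>0
  1 f=>2 g=>1
  ⟦path⟧₁ = [0->0, 1->1]
Path 2 = h;k:
  0 h=>1 k=>0
  1 h=>0 k=>1
  ⟦path⟧₂ = [0->0, 1->1]
Equal? same morphism ✓

Answer: COMMUTES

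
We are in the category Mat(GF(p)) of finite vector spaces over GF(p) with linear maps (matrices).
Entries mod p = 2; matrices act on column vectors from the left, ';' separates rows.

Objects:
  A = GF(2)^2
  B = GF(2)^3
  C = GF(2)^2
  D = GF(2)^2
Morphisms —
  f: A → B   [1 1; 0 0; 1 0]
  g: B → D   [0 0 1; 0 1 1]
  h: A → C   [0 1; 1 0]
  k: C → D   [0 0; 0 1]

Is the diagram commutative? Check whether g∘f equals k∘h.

Answer: DOES NOT COMMUTE

Trace:
Along f;g (path 1):
  e0=(1,0) f→(1,0,1) g→(1,1)
  e1=(0,1) f→(1,0,0) g→(0,0)
  result₁ = [1 0; 1 0]
Along h;k (path 2):
  e0=(1,0) h→(0,1) k→(0,1)
  e1=(0,1) h→(1,0) k→(0,0)
  result₂ = [0 0; 1 0]
Equal? differ; not commutative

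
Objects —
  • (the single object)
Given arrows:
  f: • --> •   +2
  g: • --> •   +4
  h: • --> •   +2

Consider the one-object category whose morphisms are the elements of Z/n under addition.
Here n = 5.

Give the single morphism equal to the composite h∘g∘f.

Answer: +3

Work:
  0 +2≡2 +4≡1 +2≡3  (mod 5)
result: +3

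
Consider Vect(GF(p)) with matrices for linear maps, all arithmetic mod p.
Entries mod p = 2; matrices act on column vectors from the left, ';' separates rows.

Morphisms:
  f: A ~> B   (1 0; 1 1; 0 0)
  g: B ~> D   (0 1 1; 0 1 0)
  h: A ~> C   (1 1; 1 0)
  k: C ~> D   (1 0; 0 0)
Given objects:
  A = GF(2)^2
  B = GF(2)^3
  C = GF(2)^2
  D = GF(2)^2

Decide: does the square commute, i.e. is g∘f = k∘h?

Answer: DOES NOT COMMUTE

Trace:
Along f;g (path 1):
  e0=⟨1,0⟩ f~>⟨1,1,0⟩ g~>⟨1,1⟩
  e1=⟨0,1⟩ f~>⟨0,1,0⟩ g~>⟨1,1⟩
  result₁ = (1 1; 1 1)
Along h;k (path 2):
  e0=⟨1,0⟩ h~>⟨1,1⟩ k~>⟨1,0⟩
  e1=⟨0,1⟩ h~>⟨1,0⟩ k~>⟨1,0⟩
  result₂ = (1 1; 0 0)
Equal? distinct morphisms ✗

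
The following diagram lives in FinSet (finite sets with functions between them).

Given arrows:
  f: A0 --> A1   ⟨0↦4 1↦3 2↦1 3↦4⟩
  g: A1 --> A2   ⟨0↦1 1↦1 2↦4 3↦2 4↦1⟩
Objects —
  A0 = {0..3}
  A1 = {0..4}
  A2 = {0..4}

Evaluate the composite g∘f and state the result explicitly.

  0 f-->4 g-->1
  1 f-->3 g-->2
  2 f-->1 g-->1
  3 f-->4 g-->1
⟦path⟧: ⟨0↦1 1↦2 2↦1 3↦1⟩

Answer: ⟨0↦1 1↦2 2↦1 3↦1⟩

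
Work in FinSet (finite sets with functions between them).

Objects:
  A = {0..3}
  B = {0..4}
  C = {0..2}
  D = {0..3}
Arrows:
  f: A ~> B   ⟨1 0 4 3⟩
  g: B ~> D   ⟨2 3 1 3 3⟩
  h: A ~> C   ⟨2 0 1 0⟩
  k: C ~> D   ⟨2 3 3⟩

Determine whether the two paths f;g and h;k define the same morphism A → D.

Path 1 = f;g:
  0 f~>1 g~>3
  1 f~>0 g~>2
  2 f~>4 g~>3
  3 f~>3 g~>3
  result₁ = ⟨3 2 3 3⟩
Path 2 = h;k:
  0 h~>2 k~>3
  1 h~>0 k~>2
  2 h~>1 k~>3
  3 h~>0 k~>2
  result₂ = ⟨3 2 3 2⟩
Equal? NO — does not commute

Answer: DOES NOT COMMUTE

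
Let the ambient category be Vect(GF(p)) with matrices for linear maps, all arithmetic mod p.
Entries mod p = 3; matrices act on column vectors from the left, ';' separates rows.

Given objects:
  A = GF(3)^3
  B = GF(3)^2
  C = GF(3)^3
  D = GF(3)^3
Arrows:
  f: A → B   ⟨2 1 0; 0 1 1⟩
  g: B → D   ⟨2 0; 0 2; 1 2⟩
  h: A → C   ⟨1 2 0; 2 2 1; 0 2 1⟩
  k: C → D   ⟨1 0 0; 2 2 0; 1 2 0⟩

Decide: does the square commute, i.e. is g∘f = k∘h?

1) trace f;g:
  e0=(1,0,0) f→(2,0) g→(1,0,2)
  e1=(0,1,0) f→(1,1) g→(2,2,0)
  e2=(0,0,1) f→(0,1) g→(0,2,2)
  ⟦path⟧₁ = ⟨1 2 0; 0 2 2; 2 0 2⟩
2) trace h;k:
  e0=(1,0,0) h→(1,2,0) k→(1,0,2)
  e1=(0,1,0) h→(2,2,2) k→(2,2,0)
  e2=(0,0,1) h→(0,1,1) k→(0,2,2)
  ⟦path⟧₂ = ⟨1 2 0; 0 2 2; 2 0 2⟩
Equal? same morphism ✓

Answer: COMMUTES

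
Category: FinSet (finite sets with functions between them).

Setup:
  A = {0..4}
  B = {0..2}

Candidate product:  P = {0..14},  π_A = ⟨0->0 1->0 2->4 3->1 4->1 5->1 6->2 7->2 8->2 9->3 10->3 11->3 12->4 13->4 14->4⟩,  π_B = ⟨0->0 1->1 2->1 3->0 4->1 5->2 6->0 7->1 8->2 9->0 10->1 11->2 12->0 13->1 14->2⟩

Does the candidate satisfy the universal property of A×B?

|A|·|B| = 5·3 = 15;  |P| = 15
Check the pairing map k ↦ (π_A(k), π_B(k)):
  0 -> (0,0)
  1 -> (0,1)
  2 -> (4,1)
  3 -> (1,0)
  4 -> (1,1)
  5 -> (1,2)
  6 -> (2,0)
  7 -> (2,1)
  8 -> (2,2)
  9 -> (3,0)
  10 -> (3,1)
  11 -> (3,2)
  12 -> (4,0)
  13 -> (4,1)  ✗ repeats pair of k=2
  14 -> (4,2)
distinct pairs in image: 14 / 15 needed
  → (4,1) hit at k=2 and k=13

Answer: NOT A VALID PRODUCT — duplicate pair at indices 13,2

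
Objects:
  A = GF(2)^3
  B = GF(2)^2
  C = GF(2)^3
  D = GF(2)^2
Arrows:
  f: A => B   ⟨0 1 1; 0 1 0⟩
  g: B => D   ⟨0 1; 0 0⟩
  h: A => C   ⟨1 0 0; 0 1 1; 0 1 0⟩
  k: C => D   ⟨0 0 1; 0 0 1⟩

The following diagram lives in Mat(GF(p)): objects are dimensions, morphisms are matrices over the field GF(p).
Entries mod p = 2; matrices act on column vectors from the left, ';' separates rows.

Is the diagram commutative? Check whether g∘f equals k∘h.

Answer: DOES NOT COMMUTE

Trace:
Along f;g (path 1):
  e0=⟨1,0,0⟩ f=>⟨0,0⟩ g=>⟨0,0⟩
  e1=⟨0,1,0⟩ f=>⟨1,1⟩ g=>⟨1,0⟩
  e2=⟨0,0,1⟩ f=>⟨1,0⟩ g=>⟨0,0⟩
  result₁ = ⟨0 1 0; 0 0 0⟩
Along h;k (path 2):
  e0=⟨1,0,0⟩ h=>⟨1,0,0⟩ k=>⟨0,0⟩
  e1=⟨0,1,0⟩ h=>⟨0,1,1⟩ k=>⟨1,1⟩
  e2=⟨0,0,1⟩ h=>⟨0,1,0⟩ k=>⟨0,0⟩
  result₂ = ⟨0 1 0; 0 1 0⟩
Equal? distinct morphisms ✗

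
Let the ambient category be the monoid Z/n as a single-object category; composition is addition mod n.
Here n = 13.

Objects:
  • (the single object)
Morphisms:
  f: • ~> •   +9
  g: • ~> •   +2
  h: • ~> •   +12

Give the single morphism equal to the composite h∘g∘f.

  0 +9≡9 +2≡11 +12≡10  (mod 13)
⟦path⟧: +10

Answer: +10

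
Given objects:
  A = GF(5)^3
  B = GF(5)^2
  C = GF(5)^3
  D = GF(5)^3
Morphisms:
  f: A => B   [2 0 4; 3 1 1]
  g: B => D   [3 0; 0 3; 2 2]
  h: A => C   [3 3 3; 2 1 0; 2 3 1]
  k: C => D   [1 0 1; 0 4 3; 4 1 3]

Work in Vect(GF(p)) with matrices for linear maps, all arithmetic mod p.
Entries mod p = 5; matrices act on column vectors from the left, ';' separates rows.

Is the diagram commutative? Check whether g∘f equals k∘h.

Answer: DOES NOT COMMUTE

Derivation:
Along f;g (path 1):
  e0=(1,0,0) f=>(2,3) g=>(1,4,0)
  e1=(0,1,0) f=>(0,1) g=>(0,3,2)
  e2=(0,0,1) f=>(4,1) g=>(2,3,0)
  composite₁ = [1 0 2; 4 3 3; 0 2 0]
Along h;k (path 2):
  e0=(1,0,0) h=>(3,2,2) k=>(0,4,0)
  e1=(0,1,0) h=>(3,1,3) k=>(1,3,2)
  e2=(0,0,1) h=>(3,0,1) k=>(4,3,0)
  composite₂ = [0 1 4; 4 3 3; 0 2 0]
Equal? NO — does not commute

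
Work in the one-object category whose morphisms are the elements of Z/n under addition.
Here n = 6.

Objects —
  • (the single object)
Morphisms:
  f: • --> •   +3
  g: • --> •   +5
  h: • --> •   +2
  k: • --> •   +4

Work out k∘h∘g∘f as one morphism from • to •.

  0 +3≡3 +5≡2 +2≡4 +4≡2  (mod 6)
composite: +2

Answer: +2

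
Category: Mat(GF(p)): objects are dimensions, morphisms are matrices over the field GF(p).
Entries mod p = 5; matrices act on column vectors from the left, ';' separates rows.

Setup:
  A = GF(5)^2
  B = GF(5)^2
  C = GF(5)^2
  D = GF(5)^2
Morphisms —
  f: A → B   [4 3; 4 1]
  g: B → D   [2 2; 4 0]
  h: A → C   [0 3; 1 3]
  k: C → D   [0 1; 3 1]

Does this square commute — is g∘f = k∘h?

Answer: COMMUTES

Work:
1) trace f;g:
  e0=⟨1,0⟩ f→⟨4,4⟩ g→⟨1,1⟩
  e1=⟨0,1⟩ f→⟨3,1⟩ g→⟨3,2⟩
  result₁ = [1 3; 1 2]
2) trace h;k:
  e0=⟨1,0⟩ h→⟨0,1⟩ k→⟨1,1⟩
  e1=⟨0,1⟩ h→⟨3,3⟩ k→⟨3,2⟩
  result₂ = [1 3; 1 2]
Equal? equal; square commutes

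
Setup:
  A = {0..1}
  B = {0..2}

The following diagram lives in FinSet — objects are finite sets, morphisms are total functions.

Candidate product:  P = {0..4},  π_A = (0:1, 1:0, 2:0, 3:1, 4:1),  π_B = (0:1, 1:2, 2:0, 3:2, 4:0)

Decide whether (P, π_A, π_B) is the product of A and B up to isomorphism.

|A|·|B| = 2·3 = 6;  |P| = 5
  → cardinalities differ; no bijection possible.

Answer: NOT A VALID PRODUCT — |P|=5 ≠ |A|·|B|=6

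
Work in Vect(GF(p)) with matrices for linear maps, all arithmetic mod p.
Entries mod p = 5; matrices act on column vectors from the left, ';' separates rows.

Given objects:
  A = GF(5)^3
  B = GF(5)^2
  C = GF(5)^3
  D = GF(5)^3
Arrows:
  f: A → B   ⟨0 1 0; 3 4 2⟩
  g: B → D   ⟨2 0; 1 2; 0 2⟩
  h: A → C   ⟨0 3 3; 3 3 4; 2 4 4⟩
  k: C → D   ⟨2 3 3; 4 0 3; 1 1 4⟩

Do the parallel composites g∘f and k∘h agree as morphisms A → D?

1) trace f;g:
  e0=[1,0,0] f→[0,3] g→[0,1,1]
  e1=[0,1,0] f→[1,4] g→[2,4,3]
  e2=[0,0,1] f→[0,2] g→[0,4,4]
  ⟦path⟧₁ = ⟨0 2 0; 1 4 4; 1 3 4⟩
2) trace h;k:
  e0=[1,0,0] h→[0,3,2] k→[0,1,1]
  e1=[0,1,0] h→[3,3,4] k→[2,4,2]
  e2=[0,0,1] h→[3,4,4] k→[0,4,3]
  ⟦path⟧₂ = ⟨0 2 0; 1 4 4; 1 2 3⟩
Equal? NO — does not commute

Answer: DOES NOT COMMUTE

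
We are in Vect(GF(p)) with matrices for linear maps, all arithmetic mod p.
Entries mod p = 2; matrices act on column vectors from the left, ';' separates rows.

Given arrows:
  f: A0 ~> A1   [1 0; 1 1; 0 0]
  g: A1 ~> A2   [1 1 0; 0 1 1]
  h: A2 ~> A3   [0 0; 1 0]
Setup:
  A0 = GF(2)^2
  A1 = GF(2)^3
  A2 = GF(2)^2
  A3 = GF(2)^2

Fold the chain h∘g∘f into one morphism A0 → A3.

  e0=[1,0] f~>[1,1,0] g~>[0,1] h~>[0,0]
  e1=[0,1] f~>[0,1,0] g~>[1,1] h~>[0,1]
result: [0 0; 0 1]

Answer: [0 0; 0 1]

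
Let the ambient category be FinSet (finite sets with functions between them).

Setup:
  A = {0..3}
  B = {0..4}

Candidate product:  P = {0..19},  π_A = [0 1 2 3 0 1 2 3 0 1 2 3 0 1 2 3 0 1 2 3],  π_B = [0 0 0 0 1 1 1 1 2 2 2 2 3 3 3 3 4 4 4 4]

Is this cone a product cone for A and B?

Answer: VALID PRODUCT

Trace:
|A|·|B| = 4·5 = 20;  |P| = 20
Check the pairing map k ↦ (π_A(k), π_B(k)):
  0 ↦ (0,0)
  1 ↦ (1,0)
  2 ↦ (2,0)
  3 ↦ (3,0)
  4 ↦ (0,1)
  5 ↦ (1,1)
  6 ↦ (2,1)
  7 ↦ (3,1)
  8 ↦ (0,2)
  9 ↦ (1,2)
  10 ↦ (2,2)
  11 ↦ (3,2)
  12 ↦ (0,3)
  13 ↦ (1,3)
  14 ↦ (2,3)
  15 ↦ (3,3)
  16 ↦ (0,4)
  17 ↦ (1,4)
  18 ↦ (2,4)
  19 ↦ (3,4)
distinct pairs in image: 20 / 20 needed
  → bijection onto A×B; projections well-typed.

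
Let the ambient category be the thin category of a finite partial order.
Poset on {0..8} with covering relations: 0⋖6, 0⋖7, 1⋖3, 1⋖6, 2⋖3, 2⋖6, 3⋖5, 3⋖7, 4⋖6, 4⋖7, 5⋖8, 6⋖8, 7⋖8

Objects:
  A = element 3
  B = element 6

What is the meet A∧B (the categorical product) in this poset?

Common predecessors of 3,6: {1,2}
  maximal lower bounds 1 and 2 are incomparable: neither 1<=2 nor 2<=1
→ no greatest lower bound exists

Answer: NO MEET EXISTS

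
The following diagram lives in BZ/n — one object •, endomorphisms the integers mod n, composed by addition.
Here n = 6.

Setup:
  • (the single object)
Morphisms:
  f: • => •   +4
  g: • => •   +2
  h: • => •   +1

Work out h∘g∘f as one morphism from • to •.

  0 +4≡4 +2≡0 +1≡1  (mod 6)
result: +1

Answer: +1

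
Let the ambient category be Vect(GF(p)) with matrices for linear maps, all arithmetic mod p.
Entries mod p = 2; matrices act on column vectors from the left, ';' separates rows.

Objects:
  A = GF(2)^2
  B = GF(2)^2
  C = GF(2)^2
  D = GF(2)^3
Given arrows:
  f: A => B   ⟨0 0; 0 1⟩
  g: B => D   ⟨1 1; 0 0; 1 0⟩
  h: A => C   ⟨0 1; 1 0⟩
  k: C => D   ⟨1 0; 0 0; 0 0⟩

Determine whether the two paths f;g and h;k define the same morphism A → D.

Path 1 = f;g:
  e0=⟨1,0⟩ f=>⟨0,0⟩ g=>⟨0,0,0⟩
  e1=⟨0,1⟩ f=>⟨0,1⟩ g=>⟨1,0,0⟩
  result₁ = ⟨0 1; 0 0; 0 0⟩
Path 2 = h;k:
  e0=⟨1,0⟩ h=>⟨0,1⟩ k=>⟨0,0,0⟩
  e1=⟨0,1⟩ h=>⟨1,0⟩ k=>⟨1,0,0⟩
  result₂ = ⟨0 1; 0 0; 0 0⟩
Equal? equal; square commutes

Answer: COMMUTES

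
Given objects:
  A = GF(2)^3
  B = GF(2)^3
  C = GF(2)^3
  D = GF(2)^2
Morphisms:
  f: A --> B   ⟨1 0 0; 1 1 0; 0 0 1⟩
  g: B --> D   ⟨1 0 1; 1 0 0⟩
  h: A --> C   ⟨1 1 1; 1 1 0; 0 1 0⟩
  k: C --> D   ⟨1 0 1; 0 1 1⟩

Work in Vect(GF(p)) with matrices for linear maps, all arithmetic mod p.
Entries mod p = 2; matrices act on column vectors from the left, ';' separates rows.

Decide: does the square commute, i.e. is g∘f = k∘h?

Answer: COMMUTES

Derivation:
Along f;g (path 1):
  e0=(1,0,0) f-->(1,1,0) g-->(1,1)
  e1=(0,1,0) f-->(0,1,0) g-->(0,0)
  e2=(0,0,1) f-->(0,0,1) g-->(1,0)
  result₁ = ⟨1 0 1; 1 0 0⟩
Along h;k (path 2):
  e0=(1,0,0) h-->(1,1,0) k-->(1,1)
  e1=(0,1,0) h-->(1,1,1) k-->(0,0)
  e2=(0,0,1) h-->(1,0,0) k-->(1,0)
  result₂ = ⟨1 0 1; 1 0 0⟩
Equal? same morphism ✓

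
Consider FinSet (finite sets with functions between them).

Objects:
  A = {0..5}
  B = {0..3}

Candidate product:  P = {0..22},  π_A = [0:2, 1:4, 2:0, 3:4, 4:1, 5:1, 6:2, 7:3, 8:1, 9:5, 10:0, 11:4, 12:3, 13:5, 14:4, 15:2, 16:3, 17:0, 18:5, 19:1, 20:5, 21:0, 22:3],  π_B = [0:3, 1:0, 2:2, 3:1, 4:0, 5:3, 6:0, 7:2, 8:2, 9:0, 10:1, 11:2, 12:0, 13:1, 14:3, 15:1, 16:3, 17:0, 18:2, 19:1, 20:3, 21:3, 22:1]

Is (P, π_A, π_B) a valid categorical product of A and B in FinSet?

Answer: NOT A VALID PRODUCT — |P|=23 ≠ |A|·|B|=24

Trace:
|A|·|B| = 6·4 = 24;  |P| = 23
  → cardinalities differ; no bijection possible.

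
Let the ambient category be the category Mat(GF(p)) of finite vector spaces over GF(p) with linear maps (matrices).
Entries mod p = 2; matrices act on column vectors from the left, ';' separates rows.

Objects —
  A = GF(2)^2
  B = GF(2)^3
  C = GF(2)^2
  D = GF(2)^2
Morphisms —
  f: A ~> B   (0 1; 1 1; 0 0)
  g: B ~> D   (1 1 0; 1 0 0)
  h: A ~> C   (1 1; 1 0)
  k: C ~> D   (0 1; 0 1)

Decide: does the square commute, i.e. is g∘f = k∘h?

Answer: DOES NOT COMMUTE

Work:
1) trace f;g:
  e0=(1,0) f~>(0,1,0) g~>(1,0)
  e1=(0,1) f~>(1,1,0) g~>(0,1)
  composite₁ = (1 0; 0 1)
2) trace h;k:
  e0=(1,0) h~>(1,1) k~>(1,1)
  e1=(0,1) h~>(1,0) k~>(0,0)
  composite₂ = (1 0; 1 0)
Equal? differ; not commutative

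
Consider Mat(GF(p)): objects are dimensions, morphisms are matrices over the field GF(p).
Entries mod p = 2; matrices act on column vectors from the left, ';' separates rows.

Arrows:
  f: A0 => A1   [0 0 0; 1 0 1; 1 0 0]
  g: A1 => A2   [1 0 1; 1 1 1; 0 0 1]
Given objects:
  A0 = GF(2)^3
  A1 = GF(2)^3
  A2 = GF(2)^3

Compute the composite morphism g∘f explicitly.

  e0=(1,0,0) f=>(0,1,1) g=>(1,0,1)
  e1=(0,1,0) f=>(0,0,0) g=>(0,0,0)
  e2=(0,0,1) f=>(0,1,0) g=>(0,1,0)
⟦path⟧: [1 0 0; 0 0 1; 1 0 0]

Answer: [1 0 0; 0 0 1; 1 0 0]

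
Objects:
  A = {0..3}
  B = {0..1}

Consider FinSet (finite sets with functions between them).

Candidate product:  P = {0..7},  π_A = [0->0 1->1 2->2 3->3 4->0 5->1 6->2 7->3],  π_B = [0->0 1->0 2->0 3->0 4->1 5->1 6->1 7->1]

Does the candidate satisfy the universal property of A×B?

|A|·|B| = 4·2 = 8;  |P| = 8
Check the pairing map k ↦ (π_A(k), π_B(k)):
  0 -> (0,0)
  1 -> (1,0)
  2 -> (2,0)
  3 -> (3,0)
  4 -> (0,1)
  5 -> (1,1)
  6 -> (2,1)
  7 -> (3,1)
distinct pairs in image: 8 / 8 needed
  → bijection onto A×B; projections well-typed.

Answer: VALID PRODUCT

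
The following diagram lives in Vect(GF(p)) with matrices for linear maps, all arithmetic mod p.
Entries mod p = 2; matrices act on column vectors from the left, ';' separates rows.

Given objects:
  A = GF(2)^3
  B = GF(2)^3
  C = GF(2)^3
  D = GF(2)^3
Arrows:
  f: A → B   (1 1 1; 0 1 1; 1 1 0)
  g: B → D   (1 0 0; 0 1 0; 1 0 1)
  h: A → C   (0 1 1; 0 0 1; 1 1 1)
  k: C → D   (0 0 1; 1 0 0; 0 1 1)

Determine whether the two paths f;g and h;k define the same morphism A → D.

Answer: DOES NOT COMMUTE

Work:
1) trace f;g:
  e0=(1,0,0) f→(1,0,1) g→(1,0,0)
  e1=(0,1,0) f→(1,1,1) g→(1,1,0)
  e2=(0,0,1) f→(1,1,0) g→(1,1,1)
  composite₁ = (1 1 1; 0 1 1; 0 0 1)
2) trace h;k:
  e0=(1,0,0) h→(0,0,1) k→(1,0,1)
  e1=(0,1,0) h→(1,0,1) k→(1,1,1)
  e2=(0,0,1) h→(1,1,1) k→(1,1,0)
  composite₂ = (1 1 1; 0 1 1; 1 1 0)
Equal? distinct morphisms ✗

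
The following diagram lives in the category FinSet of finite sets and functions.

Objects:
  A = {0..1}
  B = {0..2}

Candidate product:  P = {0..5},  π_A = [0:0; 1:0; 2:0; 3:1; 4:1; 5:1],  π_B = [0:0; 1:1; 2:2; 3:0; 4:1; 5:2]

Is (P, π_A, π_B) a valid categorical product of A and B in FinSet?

|A|·|B| = 2·3 = 6;  |P| = 6
Check the pairing map k ↦ (π_A(k), π_B(k)):
  0 : (0,0)
  1 : (0,1)
  2 : (0,2)
  3 : (1,0)
  4 : (1,1)
  5 : (1,2)
distinct pairs in image: 6 / 6 needed
  → bijection onto A×B; projections well-typed.

Answer: VALID PRODUCT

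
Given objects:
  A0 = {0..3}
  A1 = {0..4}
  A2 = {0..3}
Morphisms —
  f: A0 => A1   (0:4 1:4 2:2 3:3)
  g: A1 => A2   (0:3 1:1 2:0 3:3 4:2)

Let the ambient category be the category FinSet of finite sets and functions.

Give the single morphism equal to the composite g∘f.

Answer: (0:2 1:2 2:0 3:3)

Trace:
  0 f=>4 g=>2
  1 f=>4 g=>2
  2 f=>2 g=>0
  3 f=>3 g=>3
composite: (0:2 1:2 2:0 3:3)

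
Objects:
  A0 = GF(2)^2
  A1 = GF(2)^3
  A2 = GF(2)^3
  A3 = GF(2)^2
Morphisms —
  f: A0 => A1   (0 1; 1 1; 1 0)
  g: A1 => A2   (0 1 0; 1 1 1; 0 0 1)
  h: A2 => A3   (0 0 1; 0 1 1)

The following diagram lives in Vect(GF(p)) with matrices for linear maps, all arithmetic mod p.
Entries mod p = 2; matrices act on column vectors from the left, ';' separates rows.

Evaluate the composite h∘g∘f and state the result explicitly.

  e0=[1,0] f=>[0,1,1] g=>[1,0,1] h=>[1,1]
  e1=[0,1] f=>[1,1,0] g=>[1,0,0] h=>[0,0]
result: (1 0; 1 0)

Answer: (1 0; 1 0)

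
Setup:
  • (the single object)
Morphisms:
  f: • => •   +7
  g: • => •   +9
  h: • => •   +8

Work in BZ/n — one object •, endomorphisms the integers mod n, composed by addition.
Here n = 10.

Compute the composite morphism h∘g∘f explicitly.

Answer: +4

Trace:
  0 +7≡7 +9≡6 +8≡4  (mod 10)
result: +4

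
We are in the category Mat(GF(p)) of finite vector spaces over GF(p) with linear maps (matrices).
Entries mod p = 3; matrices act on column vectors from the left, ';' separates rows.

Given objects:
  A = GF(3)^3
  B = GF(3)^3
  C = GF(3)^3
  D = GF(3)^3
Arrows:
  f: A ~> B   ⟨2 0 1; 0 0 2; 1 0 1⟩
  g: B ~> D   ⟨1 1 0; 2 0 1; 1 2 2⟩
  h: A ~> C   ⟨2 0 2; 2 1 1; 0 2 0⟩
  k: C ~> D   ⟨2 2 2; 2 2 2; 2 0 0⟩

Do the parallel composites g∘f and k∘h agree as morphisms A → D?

Along f;g (path 1):
  e0=[1,0,0] f~>[2,0,1] g~>[2,2,1]
  e1=[0,1,0] f~>[0,0,0] g~>[0,0,0]
  e2=[0,0,1] f~>[1,2,1] g~>[0,0,1]
  result₁ = ⟨2 0 0; 2 0 0; 1 0 1⟩
Along h;k (path 2):
  e0=[1,0,0] h~>[2,2,0] k~>[2,2,1]
  e1=[0,1,0] h~>[0,1,2] k~>[0,0,0]
  e2=[0,0,1] h~>[2,1,0] k~>[0,0,1]
  result₂ = ⟨2 0 0; 2 0 0; 1 0 1⟩
Equal? YES — commutes

Answer: COMMUTES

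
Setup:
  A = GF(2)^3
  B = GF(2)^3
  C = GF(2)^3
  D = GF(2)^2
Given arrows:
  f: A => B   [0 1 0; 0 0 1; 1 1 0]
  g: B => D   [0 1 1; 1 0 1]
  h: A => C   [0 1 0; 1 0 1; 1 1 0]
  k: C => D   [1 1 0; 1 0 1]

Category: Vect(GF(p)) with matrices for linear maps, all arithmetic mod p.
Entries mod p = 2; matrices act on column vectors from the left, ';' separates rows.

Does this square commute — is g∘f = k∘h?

Answer: COMMUTES

Work:
Along f;g (path 1):
  e0=[1,0,0] f=>[0,0,1] g=>[1,1]
  e1=[0,1,0] f=>[1,0,1] g=>[1,0]
  e2=[0,0,1] f=>[0,1,0] g=>[1,0]
  composite₁ = [1 1 1; 1 0 0]
Along h;k (path 2):
  e0=[1,0,0] h=>[0,1,1] k=>[1,1]
  e1=[0,1,0] h=>[1,0,1] k=>[1,0]
  e2=[0,0,1] h=>[0,1,0] k=>[1,0]
  composite₂ = [1 1 1; 1 0 0]
Equal? same morphism ✓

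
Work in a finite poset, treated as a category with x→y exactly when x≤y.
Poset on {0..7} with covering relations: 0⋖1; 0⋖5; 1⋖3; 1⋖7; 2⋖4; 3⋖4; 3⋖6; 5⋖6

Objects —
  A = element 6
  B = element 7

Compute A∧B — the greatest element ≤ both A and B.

Answer: A∧B = 1

Work:
{x : x⊑A ∧ x⊑B} = {0,1}  (A=6, B=7)
  0 ⊑ 1
  1 ⊑ 1
glb = 1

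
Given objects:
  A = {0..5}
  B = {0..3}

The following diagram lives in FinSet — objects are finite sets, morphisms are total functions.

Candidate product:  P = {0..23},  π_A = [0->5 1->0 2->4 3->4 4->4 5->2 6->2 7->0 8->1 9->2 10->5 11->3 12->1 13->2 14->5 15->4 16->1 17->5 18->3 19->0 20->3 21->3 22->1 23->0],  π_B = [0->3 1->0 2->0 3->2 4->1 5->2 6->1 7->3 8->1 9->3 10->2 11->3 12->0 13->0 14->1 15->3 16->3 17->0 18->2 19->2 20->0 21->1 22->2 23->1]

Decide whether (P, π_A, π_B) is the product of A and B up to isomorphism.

|A|·|B| = 6·4 = 24;  |P| = 24
Check the pairing map k ↦ (π_A(k), π_B(k)):
  0 -> (5,3)
  1 -> (0,0)
  2 -> (4,0)
  3 -> (4,2)
  4 -> (4,1)
  5 -> (2,2)
  6 -> (2,1)
  7 -> (0,3)
  8 -> (1,1)
  9 -> (2,3)
  10 -> (5,2)
  11 -> (3,3)
  12 -> (1,0)
  13 -> (2,0)
  14 -> (5,1)
  15 -> (4,3)
  16 -> (1,3)
  17 -> (5,0)
  18 -> (3,2)
  19 -> (0,2)
  20 -> (3,0)
  21 -> (3,1)
  22 -> (1,2)
  23 -> (0,1)
distinct pairs in image: 24 / 24 needed
  → bijection onto A×B; projections well-typed.

Answer: VALID PRODUCT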